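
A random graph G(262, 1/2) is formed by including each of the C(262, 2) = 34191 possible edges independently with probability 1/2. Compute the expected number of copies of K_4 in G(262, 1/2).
E[# K_4] = C(262, 4) · (1/2)^C(4, 2) = 191868495 / 2^6 = 2997945.234375

For each 4-subset S of vertices (there are C(262, 4) = 191868495 such S), let X_S = 1 if S induces a K_4 (all C(4, 2) = 6 edges present). Then P(X_S = 1) = (1/2)^6 = 1/64. By linearity of expectation, E[# K_4] = C(262, 4) · (1/2)^6 = 191868495 / 64 = 2997945.234375.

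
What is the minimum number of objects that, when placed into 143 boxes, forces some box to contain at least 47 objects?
n = (47 − 1)·143 + 1 = 6579

By the generalised pigeonhole principle, to guarantee some box contains ≥ r objects we need more than (r − 1) · k objects total. Threshold: n = (r − 1) · k + 1. With r = 47 and k = 143: n = 46 · 143 + 1 = 6578 + 1 = 6579. For n = 6578 = 46 · 143, we can put exactly 46 objects in every box, avoiding 47 in any single one — so 6579 is tight.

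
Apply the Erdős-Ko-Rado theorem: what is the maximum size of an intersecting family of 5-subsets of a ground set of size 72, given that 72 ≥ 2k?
max |F| = C(71, 4) = 971635

Erdős-Ko-Rado (1961): when n ≥ 2k, max |F| = C(n−1, k−1). The bound is attained by the star {A : i ∈ A} for any fixed i ∈ [n]. Here C(72−1, 5−1) = C(71, 4) = 971635.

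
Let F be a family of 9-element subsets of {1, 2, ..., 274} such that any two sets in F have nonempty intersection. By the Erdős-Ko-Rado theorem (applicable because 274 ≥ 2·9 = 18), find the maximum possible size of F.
max |F| = C(273, 8) = 689960224294614

The Erdős-Ko-Rado theorem states: for n ≥ 2k, an intersecting family of k-subsets of an n-element set has size at most C(n − 1, k − 1), with equality for 'star' families {A ⊆ [n] : |A| = k, i ∈ A} (fix an element i). For n = 274, k = 9: C(273, 8) = 689960224294614.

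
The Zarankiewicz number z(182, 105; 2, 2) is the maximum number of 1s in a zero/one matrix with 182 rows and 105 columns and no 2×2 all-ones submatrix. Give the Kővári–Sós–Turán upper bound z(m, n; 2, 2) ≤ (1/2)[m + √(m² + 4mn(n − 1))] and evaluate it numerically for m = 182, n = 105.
z(182, 105; 2, 2) ≤ (1/2)[182 + √(182² + 4·182·105·104)] = (1/2)[182 + √7982884] = 1503.6999

Kővári–Sós–Turán: let r_1, ..., r_182 be the row sums and z = Σ r_i the total number of 1s. Each pair of columns can share at most one row with both entries 1 (else a 2×2 all-ones block appears), so Σ_i C(r_i, 2) ≤ C(105, 2) = 5460. By convexity Σ_i C(r_i, 2) ≥ 182·C(z/182, 2) = z(z − 182)/(2·182), giving z² − 182z − 182·105·104 ≤ 0 and hence z ≤ (1/2)[182 + √(33124 + 4·1987440)] = (1/2)[182 + √7982884] ≈ (1/2)(182 + 2825.3998) = 1503.6999.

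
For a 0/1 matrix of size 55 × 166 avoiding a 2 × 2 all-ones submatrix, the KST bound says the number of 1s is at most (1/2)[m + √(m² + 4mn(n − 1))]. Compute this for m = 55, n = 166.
z(55, 166; 2, 2) ≤ (1/2)[55 + √(55² + 4·55·166·165)] = (1/2)[55 + √6028825] = 1255.1833

Kővári–Sós–Turán: let r_1, ..., r_55 be the row sums and z = Σ r_i the total number of 1s. Each pair of columns can share at most one row with both entries 1 (else a 2×2 all-ones block appears), so Σ_i C(r_i, 2) ≤ C(166, 2) = 13695. By convexity Σ_i C(r_i, 2) ≥ 55·C(z/55, 2) = z(z − 55)/(2·55), giving z² − 55z − 55·166·165 ≤ 0 and hence z ≤ (1/2)[55 + √(3025 + 4·1506450)] = (1/2)[55 + √6028825] ≈ (1/2)(55 + 2455.3666) = 1255.1833.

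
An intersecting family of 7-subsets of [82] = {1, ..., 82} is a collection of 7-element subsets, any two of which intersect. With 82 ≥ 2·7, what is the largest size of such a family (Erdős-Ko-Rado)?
max |F| = C(81, 6) = 324540216

Erdős-Ko-Rado (1961): when n ≥ 2k, max |F| = C(n−1, k−1). The bound is attained by the star {A : i ∈ A} for any fixed i ∈ [n]. Here C(82−1, 7−1) = C(81, 6) = 324540216.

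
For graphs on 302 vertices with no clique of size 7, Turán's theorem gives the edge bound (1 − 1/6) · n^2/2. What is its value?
Turán density bound = (5/6) · 302^2/2 = 114005/3 ≈ 38001.6667

Turán's theorem: ex(n, K_{r+1}) is achieved by the complete r-partite Turán graph T(n, r) with parts as balanced as possible, and is at most (1 − 1/r) · n^2/2. For r = 6, n = 302: the density bound is (5/6) · 91204/2 = 114005/3 ≈ 38001.6667. The integer-valued extremum is e(T(302, 6)) = 38001, which is strictly less than the density bound 114005/3 since 6 ∤ 302 (the parts of T(302, 6) cannot all be equal).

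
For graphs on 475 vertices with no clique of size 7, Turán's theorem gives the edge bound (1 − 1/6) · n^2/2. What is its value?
Turán density bound = (5/6) · 475^2/2 = 1128125/12 ≈ 94010.4167

Turán's theorem: ex(n, K_{r+1}) is achieved by the complete r-partite Turán graph T(n, r) with parts as balanced as possible, and is at most (1 − 1/r) · n^2/2. For r = 6, n = 475: the density bound is (5/6) · 225625/2 = 1128125/12 ≈ 94010.4167. The integer-valued extremum is e(T(475, 6)) = 94010, which is strictly less than the density bound 1128125/12 since 6 ∤ 475 (the parts of T(475, 6) cannot all be equal).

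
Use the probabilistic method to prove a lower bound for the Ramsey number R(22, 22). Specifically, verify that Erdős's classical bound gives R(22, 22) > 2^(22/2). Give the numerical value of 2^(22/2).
2^(22/2) = 2048; so R(22, 22) > 2048

Colour each edge of K_n uniformly at random with red/blue. The expected number of monochromatic K_22 is C(n, 22) · 2 · 2^(−C(22,2)). If C(n, 22) · 2^(1 − C(22,2)) < 1, then with positive probability no monochromatic K_22 exists, so R(22, 22) > n. The standard estimate C(n, 22) ≤ n^22/22! shows this inequality holds whenever n ≤ 2^(22/2) (since 22! · 2^(C(22,2) − 1) > 2^(22^2/2) ≥ n^22). Hence R(22, 22) > 2^(22/2) = 2048.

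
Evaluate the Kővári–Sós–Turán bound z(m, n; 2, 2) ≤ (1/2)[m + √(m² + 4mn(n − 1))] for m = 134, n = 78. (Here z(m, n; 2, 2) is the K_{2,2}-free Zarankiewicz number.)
z(134, 78; 2, 2) ≤ (1/2)[134 + √(134² + 4·134·78·77)] = (1/2)[134 + √3237172] = 966.6071

Kővári–Sós–Turán: let r_1, ..., r_134 be the row sums and z = Σ r_i the total number of 1s. Each pair of columns can share at most one row with both entries 1 (else a 2×2 all-ones block appears), so Σ_i C(r_i, 2) ≤ C(78, 2) = 3003. By convexity Σ_i C(r_i, 2) ≥ 134·C(z/134, 2) = z(z − 134)/(2·134), giving z² − 134z − 134·78·77 ≤ 0 and hence z ≤ (1/2)[134 + √(17956 + 4·804804)] = (1/2)[134 + √3237172] ≈ (1/2)(134 + 1799.2143) = 966.6071.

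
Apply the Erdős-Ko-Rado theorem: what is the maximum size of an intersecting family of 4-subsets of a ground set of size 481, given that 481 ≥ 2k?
max |F| = C(480, 3) = 18316960

Erdős-Ko-Rado (1961): when n ≥ 2k, max |F| = C(n−1, k−1). The bound is attained by the star {A : i ∈ A} for any fixed i ∈ [n]. Here C(481−1, 4−1) = C(480, 3) = 18316960.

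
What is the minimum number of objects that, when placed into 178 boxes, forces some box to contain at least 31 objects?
n = (31 − 1)·178 + 1 = 5341

By the generalised pigeonhole principle, to guarantee some box contains ≥ r objects we need more than (r − 1) · k objects total. Threshold: n = (r − 1) · k + 1. With r = 31 and k = 178: n = 30 · 178 + 1 = 5340 + 1 = 5341. For n = 5340 = 30 · 178, we can put exactly 30 objects in every box, avoiding 31 in any single one — so 5341 is tight.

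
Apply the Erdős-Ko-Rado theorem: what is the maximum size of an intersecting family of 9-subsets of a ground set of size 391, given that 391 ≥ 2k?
max |F| = C(390, 8) = 12348505742704560

The Erdős-Ko-Rado theorem states: for n ≥ 2k, an intersecting family of k-subsets of an n-element set has size at most C(n − 1, k − 1), with equality for 'star' families {A ⊆ [n] : |A| = k, i ∈ A} (fix an element i). For n = 391, k = 9: C(390, 8) = 12348505742704560.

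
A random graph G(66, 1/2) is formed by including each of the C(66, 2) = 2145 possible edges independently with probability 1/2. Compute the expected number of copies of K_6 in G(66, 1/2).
E[# K_6] = C(66, 6) · (1/2)^C(6, 2) = 90858768 / 2^15 = 5678673/2048 ≈ 2772.789551

For each 6-subset S of vertices (there are C(66, 6) = 90858768 such S), let X_S = 1 if S induces a K_6 (all C(6, 2) = 15 edges present). Then P(X_S = 1) = (1/2)^15 = 1/32768. By linearity of expectation, E[# K_6] = C(66, 6) · (1/2)^15 = 90858768 / 32768 = 5678673/2048 ≈ 2772.789551.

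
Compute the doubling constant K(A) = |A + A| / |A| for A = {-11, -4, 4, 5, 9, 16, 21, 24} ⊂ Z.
K = |A + A| / |A| = 31/8

Enumerate A + A = {a + b : a, b ∈ A}. With |A| = 8, there are |A|^2 = 64 ordered sum pairs; collecting distinct values, A + A = {-22, -15, -8, -7, -6, -2, 0, 1, 5, 8, 9, 10, 12, 13, 14, 17, 18, 20, 21, 25, 26, 28, 29, 30, 32, 33, 37, 40, 42, 45, 48}, so |A + A| = 31. Thus K = 31/8. For comparison, the minimum possible |A + A| over all 8-element sets is 2·8 − 1 = 15 (so min K = 15/8), attained only by arithmetic progressions.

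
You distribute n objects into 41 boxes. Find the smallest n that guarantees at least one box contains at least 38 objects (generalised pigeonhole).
n = (38 − 1)·41 + 1 = 1518

By the generalised pigeonhole principle, to guarantee some box contains ≥ r objects we need more than (r − 1) · k objects total. Threshold: n = (r − 1) · k + 1. With r = 38 and k = 41: n = 37 · 41 + 1 = 1517 + 1 = 1518. For n = 1517 = 37 · 41, we can put exactly 37 objects in every box, avoiding 38 in any single one — so 1518 is tight.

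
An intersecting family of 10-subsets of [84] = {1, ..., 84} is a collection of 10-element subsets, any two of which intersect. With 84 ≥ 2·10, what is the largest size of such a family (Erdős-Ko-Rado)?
max |F| = C(83, 9) = 328693558050

The Erdős-Ko-Rado theorem states: for n ≥ 2k, an intersecting family of k-subsets of an n-element set has size at most C(n − 1, k − 1), with equality for 'star' families {A ⊆ [n] : |A| = k, i ∈ A} (fix an element i). For n = 84, k = 10: C(83, 9) = 328693558050.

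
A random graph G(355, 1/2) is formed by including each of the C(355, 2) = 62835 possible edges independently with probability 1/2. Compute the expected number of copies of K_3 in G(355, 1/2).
E[# K_3] = C(355, 3) · (1/2)^C(3, 2) = 7393585 / 2^3 = 924198.125

For each 3-subset S of vertices (there are C(355, 3) = 7393585 such S), let X_S = 1 if S induces a K_3 (all C(3, 2) = 3 edges present). Then P(X_S = 1) = (1/2)^3 = 1/8. By linearity of expectation, E[# K_3] = C(355, 3) · (1/2)^3 = 7393585 / 8 = 924198.125.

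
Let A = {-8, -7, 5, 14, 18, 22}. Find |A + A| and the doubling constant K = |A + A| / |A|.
K = |A + A| / |A| = 19/6

Enumerate A + A = {a + b : a, b ∈ A}. With |A| = 6, there are |A|^2 = 36 ordered sum pairs; collecting distinct values, A + A = {-16, -15, -14, -3, -2, 6, 7, 10, 11, 14, 15, 19, 23, 27, 28, 32, 36, 40, 44}, so |A + A| = 19. Thus K = 19/6. For comparison, the minimum possible |A + A| over all 6-element sets is 2·6 − 1 = 11 (so min K = 11/6), attained only by arithmetic progressions.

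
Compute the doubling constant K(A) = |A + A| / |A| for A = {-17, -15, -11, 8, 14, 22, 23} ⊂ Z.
K = |A + A| / |A| = 27/7

Enumerate A + A = {a + b : a, b ∈ A}. With |A| = 7, there are |A|^2 = 49 ordered sum pairs; collecting distinct values, A + A = {-34, -32, -30, -28, -26, -22, -9, -7, -3, -1, 3, 5, 6, 7, 8, 11, 12, 16, 22, 28, 30, 31, 36, 37, 44, 45, 46}, so |A + A| = 27. Thus K = 27/7. For comparison, the minimum possible |A + A| over all 7-element sets is 2·7 − 1 = 13 (so min K = 13/7), attained only by arithmetic progressions.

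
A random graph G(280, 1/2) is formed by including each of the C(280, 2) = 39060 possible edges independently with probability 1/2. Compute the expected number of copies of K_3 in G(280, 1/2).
E[# K_3] = C(280, 3) · (1/2)^C(3, 2) = 3619560 / 2^3 = 452445

For each 3-subset S of vertices (there are C(280, 3) = 3619560 such S), let X_S = 1 if S induces a K_3 (all C(3, 2) = 3 edges present). Then P(X_S = 1) = (1/2)^3 = 1/8. By linearity of expectation, E[# K_3] = C(280, 3) · (1/2)^3 = 3619560 / 8 = 452445.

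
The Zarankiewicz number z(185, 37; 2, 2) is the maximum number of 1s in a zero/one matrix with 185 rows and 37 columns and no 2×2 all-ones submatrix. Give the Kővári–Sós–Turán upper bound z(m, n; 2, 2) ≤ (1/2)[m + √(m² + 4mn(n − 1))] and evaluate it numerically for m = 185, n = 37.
z(185, 37; 2, 2) ≤ (1/2)[185 + √(185² + 4·185·37·36)] = (1/2)[185 + √1019905] = 597.4517

Kővári–Sós–Turán: let r_1, ..., r_185 be the row sums and z = Σ r_i the total number of 1s. Each pair of columns can share at most one row with both entries 1 (else a 2×2 all-ones block appears), so Σ_i C(r_i, 2) ≤ C(37, 2) = 666. By convexity Σ_i C(r_i, 2) ≥ 185·C(z/185, 2) = z(z − 185)/(2·185), giving z² − 185z − 185·37·36 ≤ 0 and hence z ≤ (1/2)[185 + √(34225 + 4·246420)] = (1/2)[185 + √1019905] ≈ (1/2)(185 + 1009.9035) = 597.4517.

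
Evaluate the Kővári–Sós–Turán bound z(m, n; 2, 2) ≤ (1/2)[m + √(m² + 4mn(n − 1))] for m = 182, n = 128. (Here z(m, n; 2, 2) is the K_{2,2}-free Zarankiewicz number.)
z(182, 128; 2, 2) ≤ (1/2)[182 + √(182² + 4·182·128·127)] = (1/2)[182 + √11867492] = 1813.4613

Kővári–Sós–Turán: let r_1, ..., r_182 be the row sums and z = Σ r_i the total number of 1s. Each pair of columns can share at most one row with both entries 1 (else a 2×2 all-ones block appears), so Σ_i C(r_i, 2) ≤ C(128, 2) = 8128. By convexity Σ_i C(r_i, 2) ≥ 182·C(z/182, 2) = z(z − 182)/(2·182), giving z² − 182z − 182·128·127 ≤ 0 and hence z ≤ (1/2)[182 + √(33124 + 4·2958592)] = (1/2)[182 + √11867492] ≈ (1/2)(182 + 3444.9226) = 1813.4613.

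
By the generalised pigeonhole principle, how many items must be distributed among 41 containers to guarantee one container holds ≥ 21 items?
n = (21 − 1)·41 + 1 = 821

By the generalised pigeonhole principle, to guarantee some box contains ≥ r objects we need more than (r − 1) · k objects total. Threshold: n = (r − 1) · k + 1. With r = 21 and k = 41: n = 20 · 41 + 1 = 820 + 1 = 821. For n = 820 = 20 · 41, we can put exactly 20 objects in every box, avoiding 21 in any single one — so 821 is tight.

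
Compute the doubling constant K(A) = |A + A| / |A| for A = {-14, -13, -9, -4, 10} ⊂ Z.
K = |A + A| / |A| = 14/5

Enumerate A + A = {a + b : a, b ∈ A}. With |A| = 5, there are |A|^2 = 25 ordered sum pairs; collecting distinct values, A + A = {-28, -27, -26, -23, -22, -18, -17, -13, -8, -4, -3, 1, 6, 20}, so |A + A| = 14. Thus K = 14/5. For comparison, the minimum possible |A + A| over all 5-element sets is 2·5 − 1 = 9 (so min K = 9/5), attained only by arithmetic progressions.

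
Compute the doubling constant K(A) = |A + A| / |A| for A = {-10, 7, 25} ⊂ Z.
K = |A + A| / |A| = 6/3 = 2

Enumerate A + A = {a + b : a, b ∈ A}. With |A| = 3, there are |A|^2 = 9 ordered sum pairs; collecting distinct values, A + A = {-20, -3, 14, 15, 32, 50}, so |A + A| = 6. Thus K = 6/3 = 2. For comparison, the minimum possible |A + A| over all 3-element sets is 2·3 − 1 = 5 (so min K = 5/3), attained only by arithmetic progressions.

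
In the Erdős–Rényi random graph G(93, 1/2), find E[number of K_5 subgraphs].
E[# K_5] = C(93, 5) · (1/2)^C(5, 2) = 51971283 / 2^10 ≈ 50753.206055

For each 5-subset S of vertices (there are C(93, 5) = 51971283 such S), let X_S = 1 if S induces a K_5 (all C(5, 2) = 10 edges present). Then P(X_S = 1) = (1/2)^10 = 1/1024. By linearity of expectation, E[# K_5] = C(93, 5) · (1/2)^10 = 51971283 / 1024 ≈ 50753.206055.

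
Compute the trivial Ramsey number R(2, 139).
R(2, 139) = 139

R(2, k) = k for all k ≥ 2: in a 2-colouring of K_k, either some edge is red (a red K_2) or all edges are blue (a blue K_k). And K_{138} coloured all-blue has no blue K_139, so R(2, 139) > 138. Hence R(2, 139) = 139.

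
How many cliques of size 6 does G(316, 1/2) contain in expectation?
E[# K_6] = C(316, 6) · (1/2)^C(6, 2) = 1318420990068 / 2^15 = 329605247517/8192 ≈ 40235015.566040

For each 6-subset S of vertices (there are C(316, 6) = 1318420990068 such S), let X_S = 1 if S induces a K_6 (all C(6, 2) = 15 edges present). Then P(X_S = 1) = (1/2)^15 = 1/32768. By linearity of expectation, E[# K_6] = C(316, 6) · (1/2)^15 = 1318420990068 / 32768 = 329605247517/8192 ≈ 40235015.566040.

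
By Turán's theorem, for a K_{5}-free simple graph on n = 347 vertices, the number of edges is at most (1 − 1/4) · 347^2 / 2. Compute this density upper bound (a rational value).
Turán density bound = (3/4) · 347^2/2 = 361227/8 ≈ 45153.375

Turán's theorem: ex(n, K_{r+1}) is achieved by the complete r-partite Turán graph T(n, r) with parts as balanced as possible, and is at most (1 − 1/r) · n^2/2. For r = 4, n = 347: the density bound is (3/4) · 120409/2 = 361227/8 ≈ 45153.375. The integer-valued extremum is e(T(347, 4)) = 45153, which is strictly less than the density bound 361227/8 since 4 ∤ 347 (the parts of T(347, 4) cannot all be equal).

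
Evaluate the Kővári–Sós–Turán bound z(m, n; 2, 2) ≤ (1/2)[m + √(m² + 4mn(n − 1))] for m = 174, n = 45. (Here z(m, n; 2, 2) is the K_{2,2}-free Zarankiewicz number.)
z(174, 45; 2, 2) ≤ (1/2)[174 + √(174² + 4·174·45·44)] = (1/2)[174 + √1408356] = 680.3709

Kővári–Sós–Turán: let r_1, ..., r_174 be the row sums and z = Σ r_i the total number of 1s. Each pair of columns can share at most one row with both entries 1 (else a 2×2 all-ones block appears), so Σ_i C(r_i, 2) ≤ C(45, 2) = 990. By convexity Σ_i C(r_i, 2) ≥ 174·C(z/174, 2) = z(z − 174)/(2·174), giving z² − 174z − 174·45·44 ≤ 0 and hence z ≤ (1/2)[174 + √(30276 + 4·344520)] = (1/2)[174 + √1408356] ≈ (1/2)(174 + 1186.7418) = 680.3709.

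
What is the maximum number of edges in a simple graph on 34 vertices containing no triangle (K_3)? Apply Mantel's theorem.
ex(34, K_3) = ⌊34^2/4⌋ = 289

Mantel (1907): a triangle-free graph on n vertices has at most ⌊n^2/4⌋ edges, with equality for the complete bipartite graph K_{⌊n/2⌋, ⌈n/2⌉}. For n = 34: ⌊34^2/4⌋ = ⌊1156/4⌋ = 289. The extremal graph is K_{17, 17}, which has 17·17 = 289 edges.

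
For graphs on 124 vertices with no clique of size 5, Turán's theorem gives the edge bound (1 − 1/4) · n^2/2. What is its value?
Turán density bound = (3/4) · 124^2/2 = 5766

Turán's theorem: ex(n, K_{r+1}) is achieved by the complete r-partite Turán graph T(n, r) with parts as balanced as possible, and is at most (1 − 1/r) · n^2/2. For r = 4, n = 124: the density bound is (3/4) · 15376/2 = 5766. Since 4 ∣ 124, the Turán graph T(124, 4) has parts of equal size 31, and its edge count e(T(124, 4)) = 5766 attains the density bound exactly.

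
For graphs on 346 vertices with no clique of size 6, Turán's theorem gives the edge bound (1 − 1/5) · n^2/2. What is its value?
Turán density bound = (4/5) · 346^2/2 = 239432/5 ≈ 47886.4

Turán's theorem: ex(n, K_{r+1}) is achieved by the complete r-partite Turán graph T(n, r) with parts as balanced as possible, and is at most (1 − 1/r) · n^2/2. For r = 5, n = 346: the density bound is (4/5) · 119716/2 = 239432/5 ≈ 47886.4. The integer-valued extremum is e(T(346, 5)) = 47886, which is strictly less than the density bound 239432/5 since 5 ∤ 346 (the parts of T(346, 5) cannot all be equal).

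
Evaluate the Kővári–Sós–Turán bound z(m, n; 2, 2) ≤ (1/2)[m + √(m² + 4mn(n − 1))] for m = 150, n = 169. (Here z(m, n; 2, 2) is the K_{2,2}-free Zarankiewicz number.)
z(150, 169; 2, 2) ≤ (1/2)[150 + √(150² + 4·150·169·168)] = (1/2)[150 + √17057700] = 2140.0484

Kővári–Sós–Turán: let r_1, ..., r_150 be the row sums and z = Σ r_i the total number of 1s. Each pair of columns can share at most one row with both entries 1 (else a 2×2 all-ones block appears), so Σ_i C(r_i, 2) ≤ C(169, 2) = 14196. By convexity Σ_i C(r_i, 2) ≥ 150·C(z/150, 2) = z(z − 150)/(2·150), giving z² − 150z − 150·169·168 ≤ 0 and hence z ≤ (1/2)[150 + √(22500 + 4·4258800)] = (1/2)[150 + √17057700] ≈ (1/2)(150 + 4130.0969) = 2140.0484.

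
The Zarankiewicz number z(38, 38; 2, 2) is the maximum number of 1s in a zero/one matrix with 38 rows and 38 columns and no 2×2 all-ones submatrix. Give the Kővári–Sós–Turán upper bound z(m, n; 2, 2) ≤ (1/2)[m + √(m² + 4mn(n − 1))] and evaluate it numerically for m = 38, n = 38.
z(38, 38; 2, 2) ≤ (1/2)[38 + √(38² + 4·38·38·37)] = (1/2)[38 + √215156] = 250.9246

Kővári–Sós–Turán: let r_1, ..., r_38 be the row sums and z = Σ r_i the total number of 1s. Each pair of columns can share at most one row with both entries 1 (else a 2×2 all-ones block appears), so Σ_i C(r_i, 2) ≤ C(38, 2) = 703. By convexity Σ_i C(r_i, 2) ≥ 38·C(z/38, 2) = z(z − 38)/(2·38), giving z² − 38z − 38·38·37 ≤ 0 and hence z ≤ (1/2)[38 + √(1444 + 4·53428)] = (1/2)[38 + √215156] ≈ (1/2)(38 + 463.8491) = 250.9246.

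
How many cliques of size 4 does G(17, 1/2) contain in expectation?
E[# K_4] = C(17, 4) · (1/2)^C(4, 2) = 2380 / 2^6 = 595/16 = 37.1875

For each 4-subset S of vertices (there are C(17, 4) = 2380 such S), let X_S = 1 if S induces a K_4 (all C(4, 2) = 6 edges present). Then P(X_S = 1) = (1/2)^6 = 1/64. By linearity of expectation, E[# K_4] = C(17, 4) · (1/2)^6 = 2380 / 64 = 595/16 = 37.1875.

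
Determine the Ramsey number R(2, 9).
R(2, 9) = 9

R(2, k) = k for all k ≥ 2: in a 2-colouring of K_k, either some edge is red (a red K_2) or all edges are blue (a blue K_k). And K_{8} coloured all-blue has no blue K_9, so R(2, 9) > 8. Hence R(2, 9) = 9.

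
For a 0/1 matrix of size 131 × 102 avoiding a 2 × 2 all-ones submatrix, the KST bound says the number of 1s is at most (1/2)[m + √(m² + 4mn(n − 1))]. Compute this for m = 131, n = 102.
z(131, 102; 2, 2) ≤ (1/2)[131 + √(131² + 4·131·102·101)] = (1/2)[131 + √5415409] = 1229.0516

Kővári–Sós–Turán: let r_1, ..., r_131 be the row sums and z = Σ r_i the total number of 1s. Each pair of columns can share at most one row with both entries 1 (else a 2×2 all-ones block appears), so Σ_i C(r_i, 2) ≤ C(102, 2) = 5151. By convexity Σ_i C(r_i, 2) ≥ 131·C(z/131, 2) = z(z − 131)/(2·131), giving z² − 131z − 131·102·101 ≤ 0 and hence z ≤ (1/2)[131 + √(17161 + 4·1349562)] = (1/2)[131 + √5415409] ≈ (1/2)(131 + 2327.1031) = 1229.0516.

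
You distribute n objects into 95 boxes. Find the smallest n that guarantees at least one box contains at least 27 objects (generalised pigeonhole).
n = (27 − 1)·95 + 1 = 2471

By the generalised pigeonhole principle, to guarantee some box contains ≥ r objects we need more than (r − 1) · k objects total. Threshold: n = (r − 1) · k + 1. With r = 27 and k = 95: n = 26 · 95 + 1 = 2470 + 1 = 2471. For n = 2470 = 26 · 95, we can put exactly 26 objects in every box, avoiding 27 in any single one — so 2471 is tight.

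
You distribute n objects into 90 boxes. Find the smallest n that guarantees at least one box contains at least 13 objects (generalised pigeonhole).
n = (13 − 1)·90 + 1 = 1081

By the generalised pigeonhole principle, to guarantee some box contains ≥ r objects we need more than (r − 1) · k objects total. Threshold: n = (r − 1) · k + 1. With r = 13 and k = 90: n = 12 · 90 + 1 = 1080 + 1 = 1081. For n = 1080 = 12 · 90, we can put exactly 12 objects in every box, avoiding 13 in any single one — so 1081 is tight.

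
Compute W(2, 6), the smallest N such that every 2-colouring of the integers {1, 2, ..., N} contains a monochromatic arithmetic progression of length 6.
W(2, 6) = 1132

W(2, 6) = 1132. The lower bound W(2, 6) > 1131 comes from an explicit good 2-colouring of [1, 1131]; the upper bound W(2, 6) ≤ 1132 was verified by exhaustive search over 2-colourings of [1, 1132].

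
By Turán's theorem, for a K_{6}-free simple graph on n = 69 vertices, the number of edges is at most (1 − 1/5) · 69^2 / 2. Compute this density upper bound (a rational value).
Turán density bound = (4/5) · 69^2/2 = 9522/5 ≈ 1904.4

Turán's theorem: ex(n, K_{r+1}) is achieved by the complete r-partite Turán graph T(n, r) with parts as balanced as possible, and is at most (1 − 1/r) · n^2/2. For r = 5, n = 69: the density bound is (4/5) · 4761/2 = 9522/5 ≈ 1904.4. The integer-valued extremum is e(T(69, 5)) = 1904, which is strictly less than the density bound 9522/5 since 5 ∤ 69 (the parts of T(69, 5) cannot all be equal).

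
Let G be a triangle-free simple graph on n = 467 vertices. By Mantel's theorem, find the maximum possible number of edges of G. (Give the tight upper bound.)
ex(467, K_3) = ⌊467^2/4⌋ = 54522

Mantel (1907): a triangle-free graph on n vertices has at most ⌊n^2/4⌋ edges, with equality for the complete bipartite graph K_{⌊n/2⌋, ⌈n/2⌉}. For n = 467: ⌊467^2/4⌋ = ⌊218089/4⌋ = 54522. The extremal graph is K_{233, 234}, which has 233·234 = 54522 edges.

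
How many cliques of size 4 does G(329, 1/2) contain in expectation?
E[# K_4] = C(329, 4) · (1/2)^C(4, 2) = 479318126 / 2^6 = 239659063/32 = 7489345.71875

For each 4-subset S of vertices (there are C(329, 4) = 479318126 such S), let X_S = 1 if S induces a K_4 (all C(4, 2) = 6 edges present). Then P(X_S = 1) = (1/2)^6 = 1/64. By linearity of expectation, E[# K_4] = C(329, 4) · (1/2)^6 = 479318126 / 64 = 239659063/32 = 7489345.71875.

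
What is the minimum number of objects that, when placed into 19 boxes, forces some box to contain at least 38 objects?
n = (38 − 1)·19 + 1 = 704

By the generalised pigeonhole principle, to guarantee some box contains ≥ r objects we need more than (r − 1) · k objects total. Threshold: n = (r − 1) · k + 1. With r = 38 and k = 19: n = 37 · 19 + 1 = 703 + 1 = 704. For n = 703 = 37 · 19, we can put exactly 37 objects in every box, avoiding 38 in any single one — so 704 is tight.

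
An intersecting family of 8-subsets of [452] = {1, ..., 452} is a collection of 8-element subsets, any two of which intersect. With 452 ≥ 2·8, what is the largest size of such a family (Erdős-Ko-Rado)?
max |F| = C(451, 7) = 718596780356400

The Erdős-Ko-Rado theorem states: for n ≥ 2k, an intersecting family of k-subsets of an n-element set has size at most C(n − 1, k − 1), with equality for 'star' families {A ⊆ [n] : |A| = k, i ∈ A} (fix an element i). For n = 452, k = 8: C(451, 7) = 718596780356400.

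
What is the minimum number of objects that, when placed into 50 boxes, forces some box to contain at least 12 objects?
n = (12 − 1)·50 + 1 = 551

By the generalised pigeonhole principle, to guarantee some box contains ≥ r objects we need more than (r − 1) · k objects total. Threshold: n = (r − 1) · k + 1. With r = 12 and k = 50: n = 11 · 50 + 1 = 550 + 1 = 551. For n = 550 = 11 · 50, we can put exactly 11 objects in every box, avoiding 12 in any single one — so 551 is tight.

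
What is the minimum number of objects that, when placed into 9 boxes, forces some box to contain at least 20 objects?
n = (20 − 1)·9 + 1 = 172

By the generalised pigeonhole principle, to guarantee some box contains ≥ r objects we need more than (r − 1) · k objects total. Threshold: n = (r − 1) · k + 1. With r = 20 and k = 9: n = 19 · 9 + 1 = 171 + 1 = 172. For n = 171 = 19 · 9, we can put exactly 19 objects in every box, avoiding 20 in any single one — so 172 is tight.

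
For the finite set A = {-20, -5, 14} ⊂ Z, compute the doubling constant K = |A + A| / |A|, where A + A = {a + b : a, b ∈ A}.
K = |A + A| / |A| = 6/3 = 2

Enumerate A + A = {a + b : a, b ∈ A}. With |A| = 3, there are |A|^2 = 9 ordered sum pairs; collecting distinct values, A + A = {-40, -25, -10, -6, 9, 28}, so |A + A| = 6. Thus K = 6/3 = 2. For comparison, the minimum possible |A + A| over all 3-element sets is 2·3 − 1 = 5 (so min K = 5/3), attained only by arithmetic progressions.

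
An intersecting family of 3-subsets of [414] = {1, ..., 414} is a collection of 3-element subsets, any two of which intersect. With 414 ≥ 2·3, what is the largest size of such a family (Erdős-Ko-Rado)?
max |F| = C(413, 2) = 85078

Erdős-Ko-Rado (1961): when n ≥ 2k, max |F| = C(n−1, k−1). The bound is attained by the star {A : i ∈ A} for any fixed i ∈ [n]. Here C(414−1, 3−1) = C(413, 2) = 85078.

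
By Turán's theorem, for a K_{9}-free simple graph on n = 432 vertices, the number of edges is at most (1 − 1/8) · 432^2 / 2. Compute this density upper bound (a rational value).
Turán density bound = (7/8) · 432^2/2 = 81648

Turán's theorem: ex(n, K_{r+1}) is achieved by the complete r-partite Turán graph T(n, r) with parts as balanced as possible, and is at most (1 − 1/r) · n^2/2. For r = 8, n = 432: the density bound is (7/8) · 186624/2 = 81648. Since 8 ∣ 432, the Turán graph T(432, 8) has parts of equal size 54, and its edge count e(T(432, 8)) = 81648 attains the density bound exactly.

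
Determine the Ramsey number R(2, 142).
R(2, 142) = 142

R(2, k) = k for all k ≥ 2: in a 2-colouring of K_k, either some edge is red (a red K_2) or all edges are blue (a blue K_k). And K_{141} coloured all-blue has no blue K_142, so R(2, 142) > 141. Hence R(2, 142) = 142.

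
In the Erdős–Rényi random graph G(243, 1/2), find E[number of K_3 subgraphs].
E[# K_3] = C(243, 3) · (1/2)^C(3, 2) = 2362041 / 2^3 = 295255.125

For each 3-subset S of vertices (there are C(243, 3) = 2362041 such S), let X_S = 1 if S induces a K_3 (all C(3, 2) = 3 edges present). Then P(X_S = 1) = (1/2)^3 = 1/8. By linearity of expectation, E[# K_3] = C(243, 3) · (1/2)^3 = 2362041 / 8 = 295255.125.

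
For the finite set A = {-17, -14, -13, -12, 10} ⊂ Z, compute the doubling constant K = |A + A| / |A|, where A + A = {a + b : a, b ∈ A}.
K = |A + A| / |A| = 14/5

Enumerate A + A = {a + b : a, b ∈ A}. With |A| = 5, there are |A|^2 = 25 ordered sum pairs; collecting distinct values, A + A = {-34, -31, -30, -29, -28, -27, -26, -25, -24, -7, -4, -3, -2, 20}, so |A + A| = 14. Thus K = 14/5. For comparison, the minimum possible |A + A| over all 5-element sets is 2·5 − 1 = 9 (so min K = 9/5), attained only by arithmetic progressions.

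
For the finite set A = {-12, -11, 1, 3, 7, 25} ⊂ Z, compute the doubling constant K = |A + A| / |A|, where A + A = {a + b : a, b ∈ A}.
K = |A + A| / |A| = 20/6 = 10/3

Enumerate A + A = {a + b : a, b ∈ A}. With |A| = 6, there are |A|^2 = 36 ordered sum pairs; collecting distinct values, A + A = {-24, -23, -22, -11, -10, -9, -8, -5, -4, 2, 4, 6, 8, 10, 13, 14, 26, 28, 32, 50}, so |A + A| = 20. Thus K = 20/6 = 10/3. For comparison, the minimum possible |A + A| over all 6-element sets is 2·6 − 1 = 11 (so min K = 11/6), attained only by arithmetic progressions.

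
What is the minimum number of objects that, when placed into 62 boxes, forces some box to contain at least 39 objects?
n = (39 − 1)·62 + 1 = 2357

By the generalised pigeonhole principle, to guarantee some box contains ≥ r objects we need more than (r − 1) · k objects total. Threshold: n = (r − 1) · k + 1. With r = 39 and k = 62: n = 38 · 62 + 1 = 2356 + 1 = 2357. For n = 2356 = 38 · 62, we can put exactly 38 objects in every box, avoiding 39 in any single one — so 2357 is tight.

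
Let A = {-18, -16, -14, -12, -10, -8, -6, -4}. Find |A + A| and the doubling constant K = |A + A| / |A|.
K = |A + A| / |A| = 15/8

Enumerate A + A = {a + b : a, b ∈ A}. With |A| = 8, there are |A|^2 = 64 ordered sum pairs; collecting distinct values, A + A = {-36, -34, -32, -30, -28, -26, -24, -22, -20, -18, -16, -14, -12, -10, -8}, so |A + A| = 15. Thus K = 15/8. Here |A + A| = 2|A| − 1 = 15, the minimum possible — so K = 15/8 is minimal, which holds iff A is an arithmetic progression.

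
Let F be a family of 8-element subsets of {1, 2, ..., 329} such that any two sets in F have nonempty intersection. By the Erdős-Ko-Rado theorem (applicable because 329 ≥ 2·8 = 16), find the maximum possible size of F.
max |F| = C(328, 7) = 75979323992520

Erdős-Ko-Rado (1961): when n ≥ 2k, max |F| = C(n−1, k−1). The bound is attained by the star {A : i ∈ A} for any fixed i ∈ [n]. Here C(329−1, 8−1) = C(328, 7) = 75979323992520.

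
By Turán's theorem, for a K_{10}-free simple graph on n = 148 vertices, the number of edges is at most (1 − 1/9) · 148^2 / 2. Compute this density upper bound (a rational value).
Turán density bound = (8/9) · 148^2/2 = 87616/9 ≈ 9735.1111

Turán's theorem: ex(n, K_{r+1}) is achieved by the complete r-partite Turán graph T(n, r) with parts as balanced as possible, and is at most (1 − 1/r) · n^2/2. For r = 9, n = 148: the density bound is (8/9) · 21904/2 = 87616/9 ≈ 9735.1111. The integer-valued extremum is e(T(148, 9)) = 9734, which is strictly less than the density bound 87616/9 since 9 ∤ 148 (the parts of T(148, 9) cannot all be equal).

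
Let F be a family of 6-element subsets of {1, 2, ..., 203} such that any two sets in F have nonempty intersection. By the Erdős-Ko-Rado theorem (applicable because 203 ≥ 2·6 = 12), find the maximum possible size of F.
max |F| = C(202, 5) = 2666333340

Erdős-Ko-Rado (1961): when n ≥ 2k, max |F| = C(n−1, k−1). The bound is attained by the star {A : i ∈ A} for any fixed i ∈ [n]. Here C(203−1, 6−1) = C(202, 5) = 2666333340.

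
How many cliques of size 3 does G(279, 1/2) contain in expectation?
E[# K_3] = C(279, 3) · (1/2)^C(3, 2) = 3580779 / 2^3 = 447597.375

For each 3-subset S of vertices (there are C(279, 3) = 3580779 such S), let X_S = 1 if S induces a K_3 (all C(3, 2) = 3 edges present). Then P(X_S = 1) = (1/2)^3 = 1/8. By linearity of expectation, E[# K_3] = C(279, 3) · (1/2)^3 = 3580779 / 8 = 447597.375.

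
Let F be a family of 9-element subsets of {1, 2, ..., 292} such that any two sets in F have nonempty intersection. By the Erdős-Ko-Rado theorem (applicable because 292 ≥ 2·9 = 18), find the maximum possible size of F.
max |F| = C(291, 8) = 1157369208472620

The Erdős-Ko-Rado theorem states: for n ≥ 2k, an intersecting family of k-subsets of an n-element set has size at most C(n − 1, k − 1), with equality for 'star' families {A ⊆ [n] : |A| = k, i ∈ A} (fix an element i). For n = 292, k = 9: C(291, 8) = 1157369208472620.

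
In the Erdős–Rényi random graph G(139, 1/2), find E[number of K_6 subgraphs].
E[# K_6] = C(139, 6) · (1/2)^C(6, 2) = 8979650478 / 2^15 = 4489825239/16384 ≈ 274037.184998

For each 6-subset S of vertices (there are C(139, 6) = 8979650478 such S), let X_S = 1 if S induces a K_6 (all C(6, 2) = 15 edges present). Then P(X_S = 1) = (1/2)^15 = 1/32768. By linearity of expectation, E[# K_6] = C(139, 6) · (1/2)^15 = 8979650478 / 32768 = 4489825239/16384 ≈ 274037.184998.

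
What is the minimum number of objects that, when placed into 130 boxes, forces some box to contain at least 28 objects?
n = (28 − 1)·130 + 1 = 3511

By the generalised pigeonhole principle, to guarantee some box contains ≥ r objects we need more than (r − 1) · k objects total. Threshold: n = (r − 1) · k + 1. With r = 28 and k = 130: n = 27 · 130 + 1 = 3510 + 1 = 3511. For n = 3510 = 27 · 130, we can put exactly 27 objects in every box, avoiding 28 in any single one — so 3511 is tight.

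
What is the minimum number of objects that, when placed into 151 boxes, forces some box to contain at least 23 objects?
n = (23 − 1)·151 + 1 = 3323

By the generalised pigeonhole principle, to guarantee some box contains ≥ r objects we need more than (r − 1) · k objects total. Threshold: n = (r − 1) · k + 1. With r = 23 and k = 151: n = 22 · 151 + 1 = 3322 + 1 = 3323. For n = 3322 = 22 · 151, we can put exactly 22 objects in every box, avoiding 23 in any single one — so 3323 is tight.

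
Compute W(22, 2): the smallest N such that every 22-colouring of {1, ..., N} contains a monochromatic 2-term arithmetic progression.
W(22, 2) = 22 + 1 = 23

A 2-term AP is any pair of integers, so a monochromatic 2-AP exists iff some colour is used at least twice. With 22 colours, the colouring i ↦ i on {1, ..., 22} uses each colour once, avoiding any monochromatic pair, so W(22, 2) > 22. For {1, ..., 23}, pigeonhole forces two integers of the same colour, which form a monochromatic 2-AP. Hence W(22, 2) = 23.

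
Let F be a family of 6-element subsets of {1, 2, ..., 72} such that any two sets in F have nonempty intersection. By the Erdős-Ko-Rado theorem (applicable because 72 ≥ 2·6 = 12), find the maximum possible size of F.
max |F| = C(71, 5) = 13019909

Erdős-Ko-Rado (1961): when n ≥ 2k, max |F| = C(n−1, k−1). The bound is attained by the star {A : i ∈ A} for any fixed i ∈ [n]. Here C(72−1, 6−1) = C(71, 5) = 13019909.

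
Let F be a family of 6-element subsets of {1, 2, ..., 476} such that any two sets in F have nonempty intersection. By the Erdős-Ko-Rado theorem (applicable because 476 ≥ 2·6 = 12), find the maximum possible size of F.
max |F| = C(475, 5) = 197294396970

Erdős-Ko-Rado (1961): when n ≥ 2k, max |F| = C(n−1, k−1). The bound is attained by the star {A : i ∈ A} for any fixed i ∈ [n]. Here C(476−1, 6−1) = C(475, 5) = 197294396970.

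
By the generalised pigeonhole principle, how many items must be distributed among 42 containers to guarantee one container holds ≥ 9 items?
n = (9 − 1)·42 + 1 = 337

By the generalised pigeonhole principle, to guarantee some box contains ≥ r objects we need more than (r − 1) · k objects total. Threshold: n = (r − 1) · k + 1. With r = 9 and k = 42: n = 8 · 42 + 1 = 336 + 1 = 337. For n = 336 = 8 · 42, we can put exactly 8 objects in every box, avoiding 9 in any single one — so 337 is tight.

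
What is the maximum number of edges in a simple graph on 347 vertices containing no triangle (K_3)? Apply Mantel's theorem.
ex(347, K_3) = ⌊347^2/4⌋ = 30102

Mantel (1907): a triangle-free graph on n vertices has at most ⌊n^2/4⌋ edges, with equality for the complete bipartite graph K_{⌊n/2⌋, ⌈n/2⌉}. For n = 347: ⌊347^2/4⌋ = ⌊120409/4⌋ = 30102. The extremal graph is K_{173, 174}, which has 173·174 = 30102 edges.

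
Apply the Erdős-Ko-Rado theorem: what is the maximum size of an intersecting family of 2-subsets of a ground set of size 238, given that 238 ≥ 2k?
max |F| = C(237, 1) = 237

The Erdős-Ko-Rado theorem states: for n ≥ 2k, an intersecting family of k-subsets of an n-element set has size at most C(n − 1, k − 1), with equality for 'star' families {A ⊆ [n] : |A| = k, i ∈ A} (fix an element i). For n = 238, k = 2: C(237, 1) = 237.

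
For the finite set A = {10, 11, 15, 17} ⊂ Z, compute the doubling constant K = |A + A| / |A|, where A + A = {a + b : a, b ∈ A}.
K = |A + A| / |A| = 10/4 = 5/2

Enumerate A + A = {a + b : a, b ∈ A}. With |A| = 4, there are |A|^2 = 16 ordered sum pairs; collecting distinct values, A + A = {20, 21, 22, 25, 26, 27, 28, 30, 32, 34}, so |A + A| = 10. Thus K = 10/4 = 5/2. For comparison, the minimum possible |A + A| over all 4-element sets is 2·4 − 1 = 7 (so min K = 7/4), attained only by arithmetic progressions.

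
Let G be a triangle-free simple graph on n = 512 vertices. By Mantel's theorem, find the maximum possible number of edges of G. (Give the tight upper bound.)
ex(512, K_3) = ⌊512^2/4⌋ = 65536

Mantel (1907): a triangle-free graph on n vertices has at most ⌊n^2/4⌋ edges, with equality for the complete bipartite graph K_{⌊n/2⌋, ⌈n/2⌉}. For n = 512: ⌊512^2/4⌋ = ⌊262144/4⌋ = 65536. The extremal graph is K_{256, 256}, which has 256·256 = 65536 edges.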